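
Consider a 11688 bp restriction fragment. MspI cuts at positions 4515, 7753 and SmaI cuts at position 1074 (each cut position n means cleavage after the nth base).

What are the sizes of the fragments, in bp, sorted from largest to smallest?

Combined cut positions (sorted): 1074, 4515, 7753.
Linear molecule, 3 cuts → 4 fragments:
  1074 − 0 = 1074 bp
  4515 − 1074 = 3441 bp
  7753 − 4515 = 3238 bp
  11688 − 7753 = 3935 bp
Sorted largest to smallest: 3935, 3441, 3238, 1074 bp.

3935, 3441, 3238, 1074 bp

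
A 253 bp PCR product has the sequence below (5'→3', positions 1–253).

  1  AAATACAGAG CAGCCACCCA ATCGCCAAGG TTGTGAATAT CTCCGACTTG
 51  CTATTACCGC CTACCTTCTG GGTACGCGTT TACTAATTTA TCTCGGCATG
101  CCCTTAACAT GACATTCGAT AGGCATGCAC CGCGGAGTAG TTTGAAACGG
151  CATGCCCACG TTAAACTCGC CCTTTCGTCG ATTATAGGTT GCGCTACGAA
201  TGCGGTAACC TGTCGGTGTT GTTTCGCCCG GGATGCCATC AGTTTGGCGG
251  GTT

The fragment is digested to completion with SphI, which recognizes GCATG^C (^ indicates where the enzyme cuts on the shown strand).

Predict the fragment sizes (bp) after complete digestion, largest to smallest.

SphI sites (GCATGC) start at positions 96, 123, 150.
SphI cuts after base 5 of each site (before the last base), so after positions 100, 127, 154.
Linear molecule, 3 cuts → 4 fragments:
  1–100 → 100 bp
  101–127 → 27 bp
  128–154 → 27 bp
  155–253 → 99 bp
Sorted largest to smallest: 100, 99, 27, 27 bp.

100, 99, 27, 27 bp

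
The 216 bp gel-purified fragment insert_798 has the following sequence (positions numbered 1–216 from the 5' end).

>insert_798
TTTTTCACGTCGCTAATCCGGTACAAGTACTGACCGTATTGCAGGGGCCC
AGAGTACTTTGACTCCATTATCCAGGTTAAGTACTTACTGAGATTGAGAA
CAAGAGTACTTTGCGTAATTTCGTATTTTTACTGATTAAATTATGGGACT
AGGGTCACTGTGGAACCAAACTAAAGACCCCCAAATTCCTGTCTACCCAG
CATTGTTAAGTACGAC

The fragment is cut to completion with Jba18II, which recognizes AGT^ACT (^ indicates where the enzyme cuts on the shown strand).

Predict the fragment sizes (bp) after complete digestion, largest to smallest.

109, 28, 27, 27, 25 bp

Jba18II sites (AGTACT) start at positions 26, 53, 80, 105.
Jba18II cuts after base 3 of each site, so after positions 28, 55, 82, 107.
Linear molecule, 4 cuts → 5 fragments:
  1–28 → 28 bp
  29–55 → 27 bp
  56–82 → 27 bp
  83–107 → 25 bp
  108–216 → 109 bp
Sorted largest to smallest: 109, 28, 27, 27, 25 bp.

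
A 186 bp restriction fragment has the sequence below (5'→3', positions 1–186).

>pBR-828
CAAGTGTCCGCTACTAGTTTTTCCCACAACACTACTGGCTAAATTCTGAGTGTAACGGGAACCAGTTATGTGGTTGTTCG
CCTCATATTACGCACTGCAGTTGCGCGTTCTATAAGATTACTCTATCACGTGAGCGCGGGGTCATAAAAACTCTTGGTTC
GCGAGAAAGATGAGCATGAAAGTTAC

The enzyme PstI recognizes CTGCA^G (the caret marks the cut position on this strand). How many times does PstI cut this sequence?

1

CTGCAG occurs starting at position 95.
PstI cuts at 1 site.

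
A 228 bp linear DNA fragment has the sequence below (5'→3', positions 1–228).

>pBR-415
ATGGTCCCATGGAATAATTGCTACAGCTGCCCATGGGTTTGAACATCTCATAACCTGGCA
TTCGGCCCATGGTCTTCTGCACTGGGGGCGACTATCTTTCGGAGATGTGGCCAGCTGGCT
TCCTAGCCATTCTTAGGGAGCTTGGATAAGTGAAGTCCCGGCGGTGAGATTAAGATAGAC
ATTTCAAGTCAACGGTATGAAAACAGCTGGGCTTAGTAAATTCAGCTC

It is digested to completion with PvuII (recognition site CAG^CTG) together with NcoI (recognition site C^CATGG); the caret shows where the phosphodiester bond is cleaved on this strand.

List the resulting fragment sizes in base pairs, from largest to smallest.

92, 47, 36, 22, 19, 7, 5 bp

PvuII sites (CAGCTG) start at positions 24, 112, 204.
PvuII cuts after base 3 of each site, so after positions 26, 114, 206.
NcoI sites (CCATGG) start at positions 7, 31, 67.
NcoI cuts after the first base of each site, so after positions 7, 31, 67.
Combined cut positions: 7, 26, 31, 67, 114, 206.
Linear molecule, 6 cuts → 7 fragments:
  1–7 → 7 bp
  8–26 → 19 bp
  27–31 → 5 bp
  32–67 → 36 bp
  68–114 → 47 bp
  115–206 → 92 bp
  207–228 → 22 bp
Sorted largest to smallest: 92, 47, 36, 22, 19, 7, 5 bp.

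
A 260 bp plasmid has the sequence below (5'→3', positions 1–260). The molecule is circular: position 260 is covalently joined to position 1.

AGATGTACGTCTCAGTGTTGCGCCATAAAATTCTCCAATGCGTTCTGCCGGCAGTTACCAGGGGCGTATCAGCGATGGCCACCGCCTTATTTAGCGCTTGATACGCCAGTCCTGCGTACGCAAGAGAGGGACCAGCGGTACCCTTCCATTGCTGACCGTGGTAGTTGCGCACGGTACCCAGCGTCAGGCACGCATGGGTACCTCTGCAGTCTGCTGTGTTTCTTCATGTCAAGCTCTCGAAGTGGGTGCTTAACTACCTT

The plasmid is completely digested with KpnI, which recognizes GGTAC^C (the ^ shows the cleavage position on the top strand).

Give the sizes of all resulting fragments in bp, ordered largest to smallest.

KpnI sites (GGTACC) start at positions 137, 173, 197.
KpnI cuts after base 5 of each site (before the last base), so after positions 141, 177, 201.
Circular molecule, 3 cuts → 3 fragments:
  142–177 → 36 bp
  178–201 → 24 bp
  202–260 then 1–141 → 59 + 141 = 200 bp
Sorted largest to smallest: 200, 36, 24 bp.

200, 36, 24 bp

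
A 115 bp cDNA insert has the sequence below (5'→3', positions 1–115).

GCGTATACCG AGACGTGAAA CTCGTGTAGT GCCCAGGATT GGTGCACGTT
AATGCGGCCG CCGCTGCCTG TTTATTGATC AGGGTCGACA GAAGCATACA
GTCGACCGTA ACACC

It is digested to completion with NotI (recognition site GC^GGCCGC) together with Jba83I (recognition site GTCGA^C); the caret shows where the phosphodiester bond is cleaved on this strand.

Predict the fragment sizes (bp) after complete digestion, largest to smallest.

The NotI site (GCGGCCGC) starts at position 54.
NotI cuts after base 2 of each site, so after position 55.
Jba83I sites (GTCGAC) start at positions 84, 101.
Jba83I cuts after base 5 of each site (before the last base), so after positions 88, 105.
Combined cut positions: 55, 88, 105.
Linear molecule, 3 cuts → 4 fragments:
  1–55 → 55 bp
  56–88 → 33 bp
  89–105 → 17 bp
  106–115 → 10 bp
Sorted largest to smallest: 55, 33, 17, 10 bp.

55, 33, 17, 10 bp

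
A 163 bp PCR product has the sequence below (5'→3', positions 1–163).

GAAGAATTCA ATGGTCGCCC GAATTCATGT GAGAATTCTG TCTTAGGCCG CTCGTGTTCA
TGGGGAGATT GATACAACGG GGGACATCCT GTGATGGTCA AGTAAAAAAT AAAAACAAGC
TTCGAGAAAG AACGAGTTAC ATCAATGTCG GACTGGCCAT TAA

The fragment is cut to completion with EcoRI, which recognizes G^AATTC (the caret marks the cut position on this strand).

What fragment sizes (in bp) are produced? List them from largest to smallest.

EcoRI sites (GAATTC) start at positions 4, 21, 33.
EcoRI cuts after the first base of each site, so after positions 4, 21, 33.
Linear molecule, 3 cuts → 4 fragments:
  1–4 → 4 bp
  5–21 → 17 bp
  22–33 → 12 bp
  34–163 → 130 bp
Sorted largest to smallest: 130, 17, 12, 4 bp.

130, 17, 12, 4 bp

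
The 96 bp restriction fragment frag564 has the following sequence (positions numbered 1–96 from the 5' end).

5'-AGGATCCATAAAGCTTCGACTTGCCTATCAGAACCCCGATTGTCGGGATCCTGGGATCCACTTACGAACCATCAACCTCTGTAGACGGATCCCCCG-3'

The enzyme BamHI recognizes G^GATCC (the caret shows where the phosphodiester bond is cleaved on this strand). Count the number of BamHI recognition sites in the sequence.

GGATCC occurs starting at positions 2, 46, 54, 87.
BamHI cuts at 4 sites.

4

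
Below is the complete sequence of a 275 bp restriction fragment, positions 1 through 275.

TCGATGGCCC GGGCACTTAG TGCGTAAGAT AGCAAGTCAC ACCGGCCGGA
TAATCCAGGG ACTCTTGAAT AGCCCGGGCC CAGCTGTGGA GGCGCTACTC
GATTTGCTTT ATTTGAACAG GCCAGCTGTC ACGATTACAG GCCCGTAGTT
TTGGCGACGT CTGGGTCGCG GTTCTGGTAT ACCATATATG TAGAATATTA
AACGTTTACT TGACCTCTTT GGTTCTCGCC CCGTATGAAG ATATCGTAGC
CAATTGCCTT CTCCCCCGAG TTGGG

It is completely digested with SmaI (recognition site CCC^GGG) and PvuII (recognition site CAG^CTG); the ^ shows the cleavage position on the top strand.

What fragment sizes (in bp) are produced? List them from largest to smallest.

150, 65, 42, 10, 8 bp

SmaI sites (CCCGGG) start at positions 8, 73.
SmaI cuts after base 3 of each site, so after positions 10, 75.
PvuII sites (CAGCTG) start at positions 81, 123.
PvuII cuts after base 3 of each site, so after positions 83, 125.
Combined cut positions: 10, 75, 83, 125.
Linear molecule, 4 cuts → 5 fragments:
  1–10 → 10 bp
  11–75 → 65 bp
  76–83 → 8 bp
  84–125 → 42 bp
  126–275 → 150 bp
Sorted largest to smallest: 150, 65, 42, 10, 8 bp.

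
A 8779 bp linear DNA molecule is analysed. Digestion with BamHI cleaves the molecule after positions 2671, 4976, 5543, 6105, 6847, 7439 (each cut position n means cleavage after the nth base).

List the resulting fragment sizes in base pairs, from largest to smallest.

2671, 2305, 1340, 742, 592, 567, 562 bp

Linear molecule, 6 cuts → 7 fragments:
  2671 − 0 = 2671 bp
  4976 − 2671 = 2305 bp
  5543 − 4976 = 567 bp
  6105 − 5543 = 562 bp
  6847 − 6105 = 742 bp
  7439 − 6847 = 592 bp
  8779 − 7439 = 1340 bp
Sorted largest to smallest: 2671, 2305, 1340, 742, 592, 567, 562 bp.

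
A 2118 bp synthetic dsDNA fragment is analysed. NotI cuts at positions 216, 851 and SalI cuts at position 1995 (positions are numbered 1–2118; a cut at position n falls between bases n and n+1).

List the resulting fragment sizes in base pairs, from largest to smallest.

1144, 635, 216, 123 bp

Combined cut positions (sorted): 216, 851, 1995.
Linear molecule, 3 cuts → 4 fragments:
  216 − 0 = 216 bp
  851 − 216 = 635 bp
  1995 − 851 = 1144 bp
  2118 − 1995 = 123 bp
Sorted largest to smallest: 1144, 635, 216, 123 bp.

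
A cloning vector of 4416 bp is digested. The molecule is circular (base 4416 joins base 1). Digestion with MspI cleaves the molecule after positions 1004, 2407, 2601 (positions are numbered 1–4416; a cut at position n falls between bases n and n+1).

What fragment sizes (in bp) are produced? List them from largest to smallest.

Circular molecule, 3 cuts → 3 fragments:
  2407 − 1004 = 1403 bp
  2601 − 2407 = 194 bp
  wrap: 4416 − 2601 + 1004 = 2819 bp
Sorted largest to smallest: 2819, 1403, 194 bp.

2819, 1403, 194 bp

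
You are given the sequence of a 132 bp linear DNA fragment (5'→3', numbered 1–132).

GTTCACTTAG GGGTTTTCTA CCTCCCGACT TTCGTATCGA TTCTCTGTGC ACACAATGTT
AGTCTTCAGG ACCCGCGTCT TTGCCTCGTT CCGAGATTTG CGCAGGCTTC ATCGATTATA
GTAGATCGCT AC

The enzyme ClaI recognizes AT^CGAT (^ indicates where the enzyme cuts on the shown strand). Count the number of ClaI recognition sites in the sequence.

ATCGAT occurs starting at positions 36, 111.
ClaI cuts at 2 sites.

2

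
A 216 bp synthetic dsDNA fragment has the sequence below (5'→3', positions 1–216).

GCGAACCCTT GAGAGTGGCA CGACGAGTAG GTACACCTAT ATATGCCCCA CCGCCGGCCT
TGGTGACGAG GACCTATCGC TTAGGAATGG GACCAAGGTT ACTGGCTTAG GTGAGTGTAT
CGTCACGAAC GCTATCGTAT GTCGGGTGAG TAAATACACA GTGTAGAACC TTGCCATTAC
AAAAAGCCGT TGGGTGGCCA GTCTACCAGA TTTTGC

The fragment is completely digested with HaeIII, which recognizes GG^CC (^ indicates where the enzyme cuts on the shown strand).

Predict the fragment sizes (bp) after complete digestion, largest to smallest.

140, 57, 19 bp

HaeIII sites (GGCC) start at positions 56, 196.
HaeIII cuts after base 2 of each site, so after positions 57, 197.
Linear molecule, 2 cuts → 3 fragments:
  1–57 → 57 bp
  58–197 → 140 bp
  198–216 → 19 bp
Sorted largest to smallest: 140, 57, 19 bp.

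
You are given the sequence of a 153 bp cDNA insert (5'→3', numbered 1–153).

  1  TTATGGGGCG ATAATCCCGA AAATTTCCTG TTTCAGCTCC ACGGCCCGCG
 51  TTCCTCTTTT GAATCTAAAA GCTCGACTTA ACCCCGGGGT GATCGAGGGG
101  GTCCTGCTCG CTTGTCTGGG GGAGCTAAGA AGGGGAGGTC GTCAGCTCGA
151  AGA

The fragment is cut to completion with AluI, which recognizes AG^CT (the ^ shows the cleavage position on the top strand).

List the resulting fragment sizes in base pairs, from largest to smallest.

AluI sites (AGCT) start at positions 35, 70, 123, 144.
AluI cuts after base 2 of each site, so after positions 36, 71, 124, 145.
Linear molecule, 4 cuts → 5 fragments:
  1–36 → 36 bp
  37–71 → 35 bp
  72–124 → 53 bp
  125–145 → 21 bp
  146–153 → 8 bp
Sorted largest to smallest: 53, 36, 35, 21, 8 bp.

53, 36, 35, 21, 8 bp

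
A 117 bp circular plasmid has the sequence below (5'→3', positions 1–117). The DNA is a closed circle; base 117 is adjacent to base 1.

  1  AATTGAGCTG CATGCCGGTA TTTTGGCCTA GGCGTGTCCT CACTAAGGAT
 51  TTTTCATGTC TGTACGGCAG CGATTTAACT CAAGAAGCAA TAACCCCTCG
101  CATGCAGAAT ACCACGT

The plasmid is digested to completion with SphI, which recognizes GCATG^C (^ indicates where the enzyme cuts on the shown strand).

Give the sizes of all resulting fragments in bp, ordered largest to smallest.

90, 27 bp

SphI sites (GCATGC) start at positions 10, 100.
SphI cuts after base 5 of each site (before the last base), so after positions 14, 104.
Circular molecule, 2 cuts → 2 fragments:
  15–104 → 90 bp
  105–117 then 1–14 → 13 + 14 = 27 bp
Sorted largest to smallest: 90, 27 bp.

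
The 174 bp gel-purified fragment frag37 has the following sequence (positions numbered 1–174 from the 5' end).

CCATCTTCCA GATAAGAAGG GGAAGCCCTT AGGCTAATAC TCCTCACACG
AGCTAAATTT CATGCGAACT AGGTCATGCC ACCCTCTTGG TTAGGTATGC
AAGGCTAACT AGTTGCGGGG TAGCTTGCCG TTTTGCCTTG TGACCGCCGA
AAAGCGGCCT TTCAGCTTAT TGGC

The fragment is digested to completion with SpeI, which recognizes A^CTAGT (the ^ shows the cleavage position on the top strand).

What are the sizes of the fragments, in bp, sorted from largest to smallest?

108, 66 bp

The SpeI site (ACTAGT) starts at position 108.
SpeI cuts after the first base of each site, so after position 108.
Linear molecule, 1 cut → 2 fragments:
  1–108 → 108 bp
  109–174 → 66 bp
Sorted largest to smallest: 108, 66 bp.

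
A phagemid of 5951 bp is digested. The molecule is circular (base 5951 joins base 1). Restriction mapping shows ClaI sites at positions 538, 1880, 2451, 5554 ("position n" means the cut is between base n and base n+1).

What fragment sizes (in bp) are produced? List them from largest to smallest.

3103, 1342, 935, 571 bp

Circular molecule, 4 cuts → 4 fragments:
  1880 − 538 = 1342 bp
  2451 − 1880 = 571 bp
  5554 − 2451 = 3103 bp
  wrap: 5951 − 5554 + 538 = 935 bp
Sorted largest to smallest: 3103, 1342, 935, 571 bp.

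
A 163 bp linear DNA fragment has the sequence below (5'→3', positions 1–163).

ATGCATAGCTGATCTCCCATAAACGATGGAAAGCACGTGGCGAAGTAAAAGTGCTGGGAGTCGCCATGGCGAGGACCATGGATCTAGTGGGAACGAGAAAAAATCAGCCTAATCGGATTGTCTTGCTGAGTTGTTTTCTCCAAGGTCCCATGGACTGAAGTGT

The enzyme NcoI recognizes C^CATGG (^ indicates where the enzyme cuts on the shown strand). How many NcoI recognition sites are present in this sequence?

CCATGG occurs starting at positions 64, 76, 148.
NcoI cuts at 3 sites.

3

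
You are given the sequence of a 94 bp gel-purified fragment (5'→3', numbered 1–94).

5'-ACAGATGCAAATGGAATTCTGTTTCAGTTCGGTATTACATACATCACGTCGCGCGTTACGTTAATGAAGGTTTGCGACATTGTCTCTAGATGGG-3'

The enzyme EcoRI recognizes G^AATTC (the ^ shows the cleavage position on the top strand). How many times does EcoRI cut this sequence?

GAATTC occurs starting at position 14.
EcoRI cuts at 1 site.

1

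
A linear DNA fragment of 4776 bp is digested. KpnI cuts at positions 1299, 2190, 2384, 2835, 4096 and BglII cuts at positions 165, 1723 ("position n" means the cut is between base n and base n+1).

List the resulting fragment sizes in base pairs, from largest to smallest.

1261, 1134, 680, 467, 451, 424, 194, 165 bp

Combined cut positions (sorted): 165, 1299, 1723, 2190, 2384, 2835, 4096.
Linear molecule, 7 cuts → 8 fragments:
  165 − 0 = 165 bp
  1299 − 165 = 1134 bp
  1723 − 1299 = 424 bp
  2190 − 1723 = 467 bp
  2384 − 2190 = 194 bp
  2835 − 2384 = 451 bp
  4096 − 2835 = 1261 bp
  4776 − 4096 = 680 bp
Sorted largest to smallest: 1261, 1134, 680, 467, 451, 424, 194, 165 bp.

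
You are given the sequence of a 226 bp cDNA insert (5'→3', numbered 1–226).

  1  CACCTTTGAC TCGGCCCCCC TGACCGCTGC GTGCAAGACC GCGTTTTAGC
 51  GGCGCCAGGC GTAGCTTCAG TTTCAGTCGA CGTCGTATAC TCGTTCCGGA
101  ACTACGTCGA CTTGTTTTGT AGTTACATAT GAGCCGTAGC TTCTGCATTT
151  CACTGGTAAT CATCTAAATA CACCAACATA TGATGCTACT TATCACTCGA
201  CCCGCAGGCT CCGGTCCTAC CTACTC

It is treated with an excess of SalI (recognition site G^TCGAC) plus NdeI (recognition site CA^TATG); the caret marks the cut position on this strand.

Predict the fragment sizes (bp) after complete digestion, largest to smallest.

76, 51, 48, 30, 21 bp

SalI sites (GTCGAC) start at positions 76, 106.
SalI cuts after the first base of each site, so after positions 76, 106.
NdeI sites (CATATG) start at positions 126, 177.
NdeI cuts after base 2 of each site, so after positions 127, 178.
Combined cut positions: 76, 106, 127, 178.
Linear molecule, 4 cuts → 5 fragments:
  1–76 → 76 bp
  77–106 → 30 bp
  107–127 → 21 bp
  128–178 → 51 bp
  179–226 → 48 bp
Sorted largest to smallest: 76, 51, 48, 30, 21 bp.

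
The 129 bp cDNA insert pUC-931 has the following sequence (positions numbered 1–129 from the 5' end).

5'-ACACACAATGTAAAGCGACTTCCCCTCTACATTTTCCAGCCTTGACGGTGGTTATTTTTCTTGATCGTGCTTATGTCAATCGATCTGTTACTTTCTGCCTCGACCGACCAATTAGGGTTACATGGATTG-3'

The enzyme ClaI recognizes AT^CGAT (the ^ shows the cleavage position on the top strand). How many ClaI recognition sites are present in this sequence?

1

ATCGAT occurs starting at position 79.
ClaI cuts at 1 site.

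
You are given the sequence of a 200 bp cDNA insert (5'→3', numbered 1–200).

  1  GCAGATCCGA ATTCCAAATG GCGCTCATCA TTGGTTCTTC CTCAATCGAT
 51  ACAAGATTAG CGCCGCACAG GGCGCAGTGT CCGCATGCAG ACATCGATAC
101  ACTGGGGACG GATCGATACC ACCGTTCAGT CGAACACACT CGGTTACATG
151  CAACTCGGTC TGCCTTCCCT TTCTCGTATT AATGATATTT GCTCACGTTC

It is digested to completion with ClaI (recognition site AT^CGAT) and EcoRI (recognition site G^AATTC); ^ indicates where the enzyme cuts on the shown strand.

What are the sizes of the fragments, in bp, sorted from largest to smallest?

87, 48, 37, 19, 9 bp

ClaI sites (ATCGAT) start at positions 45, 93, 112.
ClaI cuts after base 2 of each site, so after positions 46, 94, 113.
The EcoRI site (GAATTC) starts at position 9.
EcoRI cuts after the first base of each site, so after position 9.
Combined cut positions: 9, 46, 94, 113.
Linear molecule, 4 cuts → 5 fragments:
  1–9 → 9 bp
  10–46 → 37 bp
  47–94 → 48 bp
  95–113 → 19 bp
  114–200 → 87 bp
Sorted largest to smallest: 87, 48, 37, 19, 9 bp.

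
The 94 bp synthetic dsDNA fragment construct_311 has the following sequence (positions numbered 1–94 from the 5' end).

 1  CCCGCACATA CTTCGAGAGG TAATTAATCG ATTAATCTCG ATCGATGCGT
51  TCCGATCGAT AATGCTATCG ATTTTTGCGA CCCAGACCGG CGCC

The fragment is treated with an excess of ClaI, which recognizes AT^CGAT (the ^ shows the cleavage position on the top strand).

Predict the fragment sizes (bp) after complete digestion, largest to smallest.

ClaI sites (ATCGAT) start at positions 27, 41, 55, 67.
ClaI cuts after base 2 of each site, so after positions 28, 42, 56, 68.
Linear molecule, 4 cuts → 5 fragments:
  1–28 → 28 bp
  29–42 → 14 bp
  43–56 → 14 bp
  57–68 → 12 bp
  69–94 → 26 bp
Sorted largest to smallest: 28, 26, 14, 14, 12 bp.

28, 26, 14, 14, 12 bp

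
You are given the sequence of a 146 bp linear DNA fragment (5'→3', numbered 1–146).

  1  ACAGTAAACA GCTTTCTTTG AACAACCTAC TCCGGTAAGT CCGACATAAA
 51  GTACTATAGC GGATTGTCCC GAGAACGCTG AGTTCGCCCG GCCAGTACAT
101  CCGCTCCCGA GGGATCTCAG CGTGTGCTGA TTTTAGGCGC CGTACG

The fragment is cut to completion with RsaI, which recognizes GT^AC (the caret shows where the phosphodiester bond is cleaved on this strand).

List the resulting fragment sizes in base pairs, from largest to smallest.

52, 47, 44, 3 bp

RsaI sites (GTAC) start at positions 51, 95, 142.
RsaI cuts after base 2 of each site, so after positions 52, 96, 143.
Linear molecule, 3 cuts → 4 fragments:
  1–52 → 52 bp
  53–96 → 44 bp
  97–143 → 47 bp
  144–146 → 3 bp
Sorted largest to smallest: 52, 47, 44, 3 bp.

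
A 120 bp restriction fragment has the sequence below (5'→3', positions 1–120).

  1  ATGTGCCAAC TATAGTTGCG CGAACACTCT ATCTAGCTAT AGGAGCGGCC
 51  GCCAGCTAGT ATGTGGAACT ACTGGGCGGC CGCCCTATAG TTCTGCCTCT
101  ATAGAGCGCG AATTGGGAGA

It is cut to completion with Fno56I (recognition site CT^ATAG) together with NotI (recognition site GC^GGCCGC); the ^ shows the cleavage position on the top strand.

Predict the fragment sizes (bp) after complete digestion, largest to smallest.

Fno56I sites (CTATAG) start at positions 10, 37, 85, 99.
Fno56I cuts after base 2 of each site, so after positions 11, 38, 86, 100.
NotI sites (GCGGCCGC) start at positions 45, 76.
NotI cuts after base 2 of each site, so after positions 46, 77.
Combined cut positions: 11, 38, 46, 77, 86, 100.
Linear molecule, 6 cuts → 7 fragments:
  1–11 → 11 bp
  12–38 → 27 bp
  39–46 → 8 bp
  47–77 → 31 bp
  78–86 → 9 bp
  87–100 → 14 bp
  101–120 → 20 bp
Sorted largest to smallest: 31, 27, 20, 14, 11, 9, 8 bp.

31, 27, 20, 14, 11, 9, 8 bp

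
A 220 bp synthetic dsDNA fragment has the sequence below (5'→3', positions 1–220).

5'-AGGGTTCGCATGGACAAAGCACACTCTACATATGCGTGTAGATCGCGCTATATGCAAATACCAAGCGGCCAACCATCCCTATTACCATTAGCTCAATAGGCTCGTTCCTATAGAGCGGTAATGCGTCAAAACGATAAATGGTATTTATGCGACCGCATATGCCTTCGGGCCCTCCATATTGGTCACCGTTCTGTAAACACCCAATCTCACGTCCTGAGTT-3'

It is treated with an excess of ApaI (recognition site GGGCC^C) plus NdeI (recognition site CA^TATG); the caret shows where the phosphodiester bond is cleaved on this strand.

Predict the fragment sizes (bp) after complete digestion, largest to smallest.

127, 49, 30, 14 bp

The ApaI site (GGGCCC) starts at position 167.
ApaI cuts after base 5 of each site (before the last base), so after position 171.
NdeI sites (CATATG) start at positions 29, 156.
NdeI cuts after base 2 of each site, so after positions 30, 157.
Combined cut positions: 30, 157, 171.
Linear molecule, 3 cuts → 4 fragments:
  1–30 → 30 bp
  31–157 → 127 bp
  158–171 → 14 bp
  172–220 → 49 bp
Sorted largest to smallest: 127, 49, 30, 14 bp.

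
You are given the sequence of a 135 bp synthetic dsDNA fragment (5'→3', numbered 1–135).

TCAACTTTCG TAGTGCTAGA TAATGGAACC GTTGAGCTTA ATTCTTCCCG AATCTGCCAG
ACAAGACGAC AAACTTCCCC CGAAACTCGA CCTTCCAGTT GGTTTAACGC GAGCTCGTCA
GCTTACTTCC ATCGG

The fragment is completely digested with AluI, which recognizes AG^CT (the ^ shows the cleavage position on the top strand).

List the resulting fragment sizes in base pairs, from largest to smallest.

AluI sites (AGCT) start at positions 35, 112, 120.
AluI cuts after base 2 of each site, so after positions 36, 113, 121.
Linear molecule, 3 cuts → 4 fragments:
  1–36 → 36 bp
  37–113 → 77 bp
  114–121 → 8 bp
  122–135 → 14 bp
Sorted largest to smallest: 77, 36, 14, 8 bp.

77, 36, 14, 8 bp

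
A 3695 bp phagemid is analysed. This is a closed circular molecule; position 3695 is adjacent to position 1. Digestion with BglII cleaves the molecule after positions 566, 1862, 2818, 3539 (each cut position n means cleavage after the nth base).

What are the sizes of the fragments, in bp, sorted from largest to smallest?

1296, 956, 722, 721 bp

Circular molecule, 4 cuts → 4 fragments:
  1862 − 566 = 1296 bp
  2818 − 1862 = 956 bp
  3539 − 2818 = 721 bp
  wrap: 3695 − 3539 + 566 = 722 bp
Sorted largest to smallest: 1296, 956, 722, 721 bp.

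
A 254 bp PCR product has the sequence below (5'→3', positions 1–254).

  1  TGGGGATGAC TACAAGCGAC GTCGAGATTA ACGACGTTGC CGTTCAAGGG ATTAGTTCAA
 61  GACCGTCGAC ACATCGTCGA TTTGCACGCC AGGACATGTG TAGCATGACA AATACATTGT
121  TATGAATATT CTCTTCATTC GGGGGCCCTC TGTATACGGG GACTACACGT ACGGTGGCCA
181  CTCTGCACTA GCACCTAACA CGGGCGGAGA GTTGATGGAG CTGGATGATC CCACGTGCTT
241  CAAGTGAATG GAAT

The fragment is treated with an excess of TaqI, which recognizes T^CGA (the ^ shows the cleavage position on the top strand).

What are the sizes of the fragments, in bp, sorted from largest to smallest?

177, 44, 22, 11 bp

TaqI sites (TCGA) start at positions 22, 66, 77.
TaqI cuts after the first base of each site, so after positions 22, 66, 77.
Linear molecule, 3 cuts → 4 fragments:
  1–22 → 22 bp
  23–66 → 44 bp
  67–77 → 11 bp
  78–254 → 177 bp
Sorted largest to smallest: 177, 44, 22, 11 bp.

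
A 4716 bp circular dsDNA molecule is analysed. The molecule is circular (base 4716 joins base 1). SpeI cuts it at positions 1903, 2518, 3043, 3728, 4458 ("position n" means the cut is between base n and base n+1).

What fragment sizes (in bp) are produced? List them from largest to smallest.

Circular molecule, 5 cuts → 5 fragments:
  2518 − 1903 = 615 bp
  3043 − 2518 = 525 bp
  3728 − 3043 = 685 bp
  4458 − 3728 = 730 bp
  wrap: 4716 − 4458 + 1903 = 2161 bp
Sorted largest to smallest: 2161, 730, 685, 615, 525 bp.

2161, 730, 685, 615, 525 bp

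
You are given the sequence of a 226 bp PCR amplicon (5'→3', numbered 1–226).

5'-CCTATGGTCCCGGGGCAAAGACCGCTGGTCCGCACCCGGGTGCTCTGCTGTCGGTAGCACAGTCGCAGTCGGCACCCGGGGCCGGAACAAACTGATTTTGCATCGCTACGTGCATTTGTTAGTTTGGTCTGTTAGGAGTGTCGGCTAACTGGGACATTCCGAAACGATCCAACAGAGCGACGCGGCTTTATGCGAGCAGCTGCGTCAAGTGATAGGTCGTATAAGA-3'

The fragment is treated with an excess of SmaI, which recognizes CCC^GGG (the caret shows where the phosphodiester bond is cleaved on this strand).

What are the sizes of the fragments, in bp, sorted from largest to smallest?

SmaI sites (CCCGGG) start at positions 9, 35, 75.
SmaI cuts after base 3 of each site, so after positions 11, 37, 77.
Linear molecule, 3 cuts → 4 fragments:
  1–11 → 11 bp
  12–37 → 26 bp
  38–77 → 40 bp
  78–226 → 149 bp
Sorted largest to smallest: 149, 40, 26, 11 bp.

149, 40, 26, 11 bp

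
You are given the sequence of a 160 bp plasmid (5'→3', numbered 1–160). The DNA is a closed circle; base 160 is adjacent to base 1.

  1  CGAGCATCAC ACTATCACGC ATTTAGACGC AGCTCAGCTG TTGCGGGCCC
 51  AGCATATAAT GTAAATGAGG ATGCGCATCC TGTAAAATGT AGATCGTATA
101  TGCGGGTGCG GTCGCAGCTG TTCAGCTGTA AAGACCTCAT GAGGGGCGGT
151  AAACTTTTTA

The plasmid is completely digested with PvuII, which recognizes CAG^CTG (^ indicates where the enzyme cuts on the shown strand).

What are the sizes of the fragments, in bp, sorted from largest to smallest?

PvuII sites (CAGCTG) start at positions 35, 115, 123.
PvuII cuts after base 3 of each site, so after positions 37, 117, 125.
Circular molecule, 3 cuts → 3 fragments:
  38–117 → 80 bp
  118–125 → 8 bp
  126–160 then 1–37 → 35 + 37 = 72 bp
Sorted largest to smallest: 80, 72, 8 bp.

80, 72, 8 bp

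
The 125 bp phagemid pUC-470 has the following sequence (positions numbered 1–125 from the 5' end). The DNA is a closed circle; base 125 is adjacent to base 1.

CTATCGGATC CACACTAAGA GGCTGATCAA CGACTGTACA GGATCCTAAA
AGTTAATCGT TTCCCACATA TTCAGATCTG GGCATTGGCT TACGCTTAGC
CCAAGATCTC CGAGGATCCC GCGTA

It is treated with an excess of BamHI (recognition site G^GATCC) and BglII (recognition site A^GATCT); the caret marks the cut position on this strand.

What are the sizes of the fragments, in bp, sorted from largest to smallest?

35, 33, 30, 17, 10 bp

BamHI sites (GGATCC) start at positions 6, 41, 114.
BamHI cuts after the first base of each site, so after positions 6, 41, 114.
BglII sites (AGATCT) start at positions 74, 104.
BglII cuts after the first base of each site, so after positions 74, 104.
Combined cut positions: 6, 41, 74, 104, 114.
Circular molecule, 5 cuts → 5 fragments:
  7–41 → 35 bp
  42–74 → 33 bp
  75–104 → 30 bp
  105–114 → 10 bp
  115–125 then 1–6 → 11 + 6 = 17 bp
Sorted largest to smallest: 35, 33, 30, 17, 10 bp.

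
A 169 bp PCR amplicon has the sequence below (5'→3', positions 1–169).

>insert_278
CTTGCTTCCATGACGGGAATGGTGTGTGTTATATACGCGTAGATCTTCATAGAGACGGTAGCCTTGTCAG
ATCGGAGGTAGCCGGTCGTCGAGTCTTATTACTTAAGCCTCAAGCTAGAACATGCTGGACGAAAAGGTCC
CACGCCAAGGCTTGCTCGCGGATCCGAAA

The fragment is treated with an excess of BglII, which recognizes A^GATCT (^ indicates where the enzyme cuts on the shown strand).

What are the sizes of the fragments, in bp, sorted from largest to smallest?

The BglII site (AGATCT) starts at position 41.
BglII cuts after the first base of each site, so after position 41.
Linear molecule, 1 cut → 2 fragments:
  1–41 → 41 bp
  42–169 → 128 bp
Sorted largest to smallest: 128, 41 bp.

128, 41 bp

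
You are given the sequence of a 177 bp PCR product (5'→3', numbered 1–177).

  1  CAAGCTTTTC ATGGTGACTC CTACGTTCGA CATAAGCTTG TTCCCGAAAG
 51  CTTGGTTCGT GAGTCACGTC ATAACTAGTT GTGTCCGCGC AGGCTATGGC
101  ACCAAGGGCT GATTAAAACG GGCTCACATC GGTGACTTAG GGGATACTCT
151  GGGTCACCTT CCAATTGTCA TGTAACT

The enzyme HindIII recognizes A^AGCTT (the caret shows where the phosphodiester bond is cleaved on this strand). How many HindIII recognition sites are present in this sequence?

AAGCTT occurs starting at positions 2, 34, 48.
HindIII cuts at 3 sites.

3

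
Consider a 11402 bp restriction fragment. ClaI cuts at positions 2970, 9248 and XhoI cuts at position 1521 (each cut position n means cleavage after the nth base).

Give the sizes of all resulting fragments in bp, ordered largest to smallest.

Combined cut positions (sorted): 1521, 2970, 9248.
Linear molecule, 3 cuts → 4 fragments:
  1521 − 0 = 1521 bp
  2970 − 1521 = 1449 bp
  9248 − 2970 = 6278 bp
  11402 − 9248 = 2154 bp
Sorted largest to smallest: 6278, 2154, 1521, 1449 bp.

6278, 2154, 1521, 1449 bp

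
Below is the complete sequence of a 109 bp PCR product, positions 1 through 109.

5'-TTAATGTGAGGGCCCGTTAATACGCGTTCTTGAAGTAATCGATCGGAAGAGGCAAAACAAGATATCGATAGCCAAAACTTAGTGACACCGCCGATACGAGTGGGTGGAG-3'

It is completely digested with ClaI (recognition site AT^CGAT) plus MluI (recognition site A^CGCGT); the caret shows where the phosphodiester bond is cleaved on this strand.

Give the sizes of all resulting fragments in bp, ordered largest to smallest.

ClaI sites (ATCGAT) start at positions 38, 64.
ClaI cuts after base 2 of each site, so after positions 39, 65.
The MluI site (ACGCGT) starts at position 22.
MluI cuts after the first base of each site, so after position 22.
Combined cut positions: 22, 39, 65.
Linear molecule, 3 cuts → 4 fragments:
  1–22 → 22 bp
  23–39 → 17 bp
  40–65 → 26 bp
  66–109 → 44 bp
Sorted largest to smallest: 44, 26, 22, 17 bp.

44, 26, 22, 17 bp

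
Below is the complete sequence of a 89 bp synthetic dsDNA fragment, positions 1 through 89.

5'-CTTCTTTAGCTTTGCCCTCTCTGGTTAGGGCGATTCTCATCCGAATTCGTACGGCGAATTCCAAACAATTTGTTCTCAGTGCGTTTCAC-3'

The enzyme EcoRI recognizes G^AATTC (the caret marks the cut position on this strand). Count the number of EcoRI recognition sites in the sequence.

2

GAATTC occurs starting at positions 43, 56.
EcoRI cuts at 2 sites.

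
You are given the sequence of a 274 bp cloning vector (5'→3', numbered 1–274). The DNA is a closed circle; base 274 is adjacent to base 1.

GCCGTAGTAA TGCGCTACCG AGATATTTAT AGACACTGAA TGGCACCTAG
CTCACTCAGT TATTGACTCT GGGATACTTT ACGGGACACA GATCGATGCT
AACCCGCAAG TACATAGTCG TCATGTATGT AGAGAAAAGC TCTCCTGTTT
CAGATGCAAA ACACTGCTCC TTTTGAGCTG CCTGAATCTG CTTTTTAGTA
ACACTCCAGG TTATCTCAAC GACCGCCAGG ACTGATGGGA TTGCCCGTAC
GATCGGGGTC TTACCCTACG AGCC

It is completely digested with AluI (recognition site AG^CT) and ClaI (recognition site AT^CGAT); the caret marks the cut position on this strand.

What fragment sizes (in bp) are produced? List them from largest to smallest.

147, 46, 43, 38 bp

AluI sites (AGCT) start at positions 49, 138, 176.
AluI cuts after base 2 of each site, so after positions 50, 139, 177.
The ClaI site (ATCGAT) starts at position 92.
ClaI cuts after base 2 of each site, so after position 93.
Combined cut positions: 50, 93, 139, 177.
Circular molecule, 4 cuts → 4 fragments:
  51–93 → 43 bp
  94–139 → 46 bp
  140–177 → 38 bp
  178–274 then 1–50 → 97 + 50 = 147 bp
Sorted largest to smallest: 147, 46, 43, 38 bp.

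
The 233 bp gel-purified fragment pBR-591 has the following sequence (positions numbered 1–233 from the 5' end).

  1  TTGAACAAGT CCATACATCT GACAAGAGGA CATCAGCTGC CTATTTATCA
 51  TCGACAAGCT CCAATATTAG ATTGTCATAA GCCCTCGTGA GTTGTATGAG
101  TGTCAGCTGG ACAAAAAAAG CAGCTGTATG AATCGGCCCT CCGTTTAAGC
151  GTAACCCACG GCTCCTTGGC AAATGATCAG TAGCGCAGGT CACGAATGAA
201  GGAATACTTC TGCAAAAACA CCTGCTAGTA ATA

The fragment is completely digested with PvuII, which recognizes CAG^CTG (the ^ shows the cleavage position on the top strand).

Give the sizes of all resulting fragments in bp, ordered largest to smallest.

110, 70, 36, 17 bp

PvuII sites (CAGCTG) start at positions 34, 104, 121.
PvuII cuts after base 3 of each site, so after positions 36, 106, 123.
Linear molecule, 3 cuts → 4 fragments:
  1–36 → 36 bp
  37–106 → 70 bp
  107–123 → 17 bp
  124–233 → 110 bp
Sorted largest to smallest: 110, 70, 36, 17 bp.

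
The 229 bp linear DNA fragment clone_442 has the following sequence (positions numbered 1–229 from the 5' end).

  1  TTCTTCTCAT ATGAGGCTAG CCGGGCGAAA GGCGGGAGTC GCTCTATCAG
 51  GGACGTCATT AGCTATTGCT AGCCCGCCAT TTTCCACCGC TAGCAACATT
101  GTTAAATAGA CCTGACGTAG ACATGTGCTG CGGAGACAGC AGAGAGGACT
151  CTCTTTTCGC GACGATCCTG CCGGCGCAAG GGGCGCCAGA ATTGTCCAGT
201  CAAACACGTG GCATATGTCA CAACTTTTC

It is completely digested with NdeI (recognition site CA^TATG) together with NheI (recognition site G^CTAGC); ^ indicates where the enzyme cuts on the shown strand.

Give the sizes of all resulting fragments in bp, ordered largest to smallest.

NdeI sites (CATATG) start at positions 8, 212.
NdeI cuts after base 2 of each site, so after positions 9, 213.
NheI sites (GCTAGC) start at positions 16, 68, 89.
NheI cuts after the first base of each site, so after positions 16, 68, 89.
Combined cut positions: 9, 16, 68, 89, 213.
Linear molecule, 5 cuts → 6 fragments:
  1–9 → 9 bp
  10–16 → 7 bp
  17–68 → 52 bp
  69–89 → 21 bp
  90–213 → 124 bp
  214–229 → 16 bp
Sorted largest to smallest: 124, 52, 21, 16, 9, 7 bp.

124, 52, 21, 16, 9, 7 bp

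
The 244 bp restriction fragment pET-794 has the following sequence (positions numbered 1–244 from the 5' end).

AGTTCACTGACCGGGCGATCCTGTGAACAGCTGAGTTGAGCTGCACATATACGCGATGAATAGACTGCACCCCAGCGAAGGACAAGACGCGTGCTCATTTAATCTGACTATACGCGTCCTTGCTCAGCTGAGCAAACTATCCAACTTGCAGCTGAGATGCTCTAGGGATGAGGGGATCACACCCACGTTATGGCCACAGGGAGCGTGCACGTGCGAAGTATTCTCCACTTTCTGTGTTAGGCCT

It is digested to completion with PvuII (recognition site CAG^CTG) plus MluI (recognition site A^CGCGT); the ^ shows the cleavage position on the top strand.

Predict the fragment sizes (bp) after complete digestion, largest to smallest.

93, 57, 30, 25, 24, 15 bp

PvuII sites (CAGCTG) start at positions 28, 125, 149.
PvuII cuts after base 3 of each site, so after positions 30, 127, 151.
MluI sites (ACGCGT) start at positions 87, 112.
MluI cuts after the first base of each site, so after positions 87, 112.
Combined cut positions: 30, 87, 112, 127, 151.
Linear molecule, 5 cuts → 6 fragments:
  1–30 → 30 bp
  31–87 → 57 bp
  88–112 → 25 bp
  113–127 → 15 bp
  128–151 → 24 bp
  152–244 → 93 bp
Sorted largest to smallest: 93, 57, 30, 25, 24, 15 bp.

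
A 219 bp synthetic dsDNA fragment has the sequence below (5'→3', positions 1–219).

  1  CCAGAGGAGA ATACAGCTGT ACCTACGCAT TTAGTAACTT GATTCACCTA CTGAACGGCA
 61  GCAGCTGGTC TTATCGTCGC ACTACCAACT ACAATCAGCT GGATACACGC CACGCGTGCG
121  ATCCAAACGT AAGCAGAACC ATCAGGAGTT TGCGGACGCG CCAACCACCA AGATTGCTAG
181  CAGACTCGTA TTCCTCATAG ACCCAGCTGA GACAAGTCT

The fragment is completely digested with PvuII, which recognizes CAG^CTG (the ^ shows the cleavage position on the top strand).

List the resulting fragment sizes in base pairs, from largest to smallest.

108, 48, 34, 16, 13 bp

PvuII sites (CAGCTG) start at positions 14, 62, 96, 204.
PvuII cuts after base 3 of each site, so after positions 16, 64, 98, 206.
Linear molecule, 4 cuts → 5 fragments:
  1–16 → 16 bp
  17–64 → 48 bp
  65–98 → 34 bp
  99–206 → 108 bp
  207–219 → 13 bp
Sorted largest to smallest: 108, 48, 34, 16, 13 bp.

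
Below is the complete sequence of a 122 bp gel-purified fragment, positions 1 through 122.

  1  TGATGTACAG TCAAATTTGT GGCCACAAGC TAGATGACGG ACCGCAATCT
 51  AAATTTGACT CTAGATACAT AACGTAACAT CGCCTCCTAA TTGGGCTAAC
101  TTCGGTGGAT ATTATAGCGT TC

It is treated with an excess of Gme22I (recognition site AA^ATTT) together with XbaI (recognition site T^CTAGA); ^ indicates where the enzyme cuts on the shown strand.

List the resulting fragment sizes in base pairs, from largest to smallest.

62, 38, 14, 8 bp

Gme22I sites (AAATTT) start at positions 13, 51.
Gme22I cuts after base 2 of each site, so after positions 14, 52.
The XbaI site (TCTAGA) starts at position 60.
XbaI cuts after the first base of each site, so after position 60.
Combined cut positions: 14, 52, 60.
Linear molecule, 3 cuts → 4 fragments:
  1–14 → 14 bp
  15–52 → 38 bp
  53–60 → 8 bp
  61–122 → 62 bp
Sorted largest to smallest: 62, 38, 14, 8 bp.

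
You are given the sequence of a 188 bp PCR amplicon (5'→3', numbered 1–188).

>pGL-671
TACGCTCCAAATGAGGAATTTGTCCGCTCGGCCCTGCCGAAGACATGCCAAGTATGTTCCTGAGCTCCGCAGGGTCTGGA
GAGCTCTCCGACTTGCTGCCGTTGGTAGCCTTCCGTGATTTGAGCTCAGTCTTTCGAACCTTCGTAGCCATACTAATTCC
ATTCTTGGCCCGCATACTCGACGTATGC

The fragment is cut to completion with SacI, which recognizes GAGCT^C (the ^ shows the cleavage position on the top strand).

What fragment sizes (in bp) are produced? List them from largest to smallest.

SacI sites (GAGCTC) start at positions 62, 81, 122.
SacI cuts after base 5 of each site (before the last base), so after positions 66, 85, 126.
Linear molecule, 3 cuts → 4 fragments:
  1–66 → 66 bp
  67–85 → 19 bp
  86–126 → 41 bp
  127–188 → 62 bp
Sorted largest to smallest: 66, 62, 41, 19 bp.

66, 62, 41, 19 bp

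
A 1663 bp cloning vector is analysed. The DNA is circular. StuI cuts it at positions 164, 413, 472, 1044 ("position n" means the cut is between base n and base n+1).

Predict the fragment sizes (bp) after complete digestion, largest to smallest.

783, 572, 249, 59 bp

Circular molecule, 4 cuts → 4 fragments:
  413 − 164 = 249 bp
  472 − 413 = 59 bp
  1044 − 472 = 572 bp
  wrap: 1663 − 1044 + 164 = 783 bp
Sorted largest to smallest: 783, 572, 249, 59 bp.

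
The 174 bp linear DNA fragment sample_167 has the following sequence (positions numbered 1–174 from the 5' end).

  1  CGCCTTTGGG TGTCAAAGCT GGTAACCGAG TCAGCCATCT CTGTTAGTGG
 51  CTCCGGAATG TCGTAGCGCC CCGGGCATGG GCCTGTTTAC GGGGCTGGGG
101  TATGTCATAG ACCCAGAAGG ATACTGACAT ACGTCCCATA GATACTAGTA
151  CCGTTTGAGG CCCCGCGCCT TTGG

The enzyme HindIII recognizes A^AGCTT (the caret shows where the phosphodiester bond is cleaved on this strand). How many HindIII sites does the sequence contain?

0

No occurrence of AAGCTT is present in the sequence.
HindIII does not cut: 0 sites.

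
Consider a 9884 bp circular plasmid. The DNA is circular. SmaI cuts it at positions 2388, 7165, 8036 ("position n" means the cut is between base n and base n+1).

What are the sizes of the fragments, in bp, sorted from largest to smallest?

4777, 4236, 871 bp

Circular molecule, 3 cuts → 3 fragments:
  7165 − 2388 = 4777 bp
  8036 − 7165 = 871 bp
  wrap: 9884 − 8036 + 2388 = 4236 bp
Sorted largest to smallest: 4777, 4236, 871 bp.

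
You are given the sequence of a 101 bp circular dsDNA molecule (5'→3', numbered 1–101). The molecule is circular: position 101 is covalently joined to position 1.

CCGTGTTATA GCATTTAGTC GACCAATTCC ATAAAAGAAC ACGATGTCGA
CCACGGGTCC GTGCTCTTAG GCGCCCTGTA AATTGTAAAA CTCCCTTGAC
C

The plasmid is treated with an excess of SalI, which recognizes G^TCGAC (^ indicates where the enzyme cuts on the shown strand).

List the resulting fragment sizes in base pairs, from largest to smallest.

73, 28 bp

SalI sites (GTCGAC) start at positions 18, 46.
SalI cuts after the first base of each site, so after positions 18, 46.
Circular molecule, 2 cuts → 2 fragments:
  19–46 → 28 bp
  47–101 then 1–18 → 55 + 18 = 73 bp
Sorted largest to smallest: 73, 28 bp.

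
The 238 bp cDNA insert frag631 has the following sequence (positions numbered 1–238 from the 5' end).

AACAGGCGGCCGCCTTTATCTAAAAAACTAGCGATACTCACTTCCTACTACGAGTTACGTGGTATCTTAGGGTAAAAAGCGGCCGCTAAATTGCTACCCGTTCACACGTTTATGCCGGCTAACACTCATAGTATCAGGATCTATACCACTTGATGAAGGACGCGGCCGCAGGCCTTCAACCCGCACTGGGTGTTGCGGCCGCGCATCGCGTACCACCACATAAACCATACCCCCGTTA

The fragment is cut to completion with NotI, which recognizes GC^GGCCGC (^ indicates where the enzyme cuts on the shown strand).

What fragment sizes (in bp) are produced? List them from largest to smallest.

NotI sites (GCGGCCGC) start at positions 6, 79, 162, 195.
NotI cuts after base 2 of each site, so after positions 7, 80, 163, 196.
Linear molecule, 4 cuts → 5 fragments:
  1–7 → 7 bp
  8–80 → 73 bp
  81–163 → 83 bp
  164–196 → 33 bp
  197–238 → 42 bp
Sorted largest to smallest: 83, 73, 42, 33, 7 bp.

83, 73, 42, 33, 7 bp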